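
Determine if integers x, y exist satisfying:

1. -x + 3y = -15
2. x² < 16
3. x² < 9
Yes

Take x = 0, y = -5. Substituting into each constraint:
  (1) 0 + 3(-5) = -15 ✓
  (2) x² = (0)² = 0, and 0 < 16 ✓
  (3) x² = (0)² = 0, and 0 < 9 ✓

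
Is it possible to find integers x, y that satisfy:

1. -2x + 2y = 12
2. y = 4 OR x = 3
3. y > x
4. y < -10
No

A contradictory subset is {-2x + 2y = 12, y = 4 OR x = 3, y < -10}. No integer assignment can satisfy these jointly:

  - -2x + 2y = 12: is a linear equation tying the variables together
  - y = 4 OR x = 3: forces a choice: either y = 4 or x = 3
  - y < -10: bounds one variable relative to a constant

Split on the disjunction (y = 4 OR x = 3):
  • If y = 4: this contradicts the bound y ≤ -11.
  • If x = 3: the equation forces y = 9, which contradicts the bound y ≤ -11.
Both branches are infeasible, so the system has no integer solution.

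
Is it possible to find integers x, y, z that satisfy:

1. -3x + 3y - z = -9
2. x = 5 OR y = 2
Yes

Take x = 5, y = 0, z = -6. Substituting into each constraint:
  (1) -3(5) + 3(0) + 6 = -9 ✓
  (2) x = 5, target 5 ✓ (first branch holds)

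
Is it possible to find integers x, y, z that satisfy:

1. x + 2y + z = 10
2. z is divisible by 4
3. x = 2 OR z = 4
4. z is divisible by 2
Yes

Take x = 0, y = 3, z = 4. Substituting into each constraint:
  (1) 0 + 2(3) + 4 = 10 ✓
  (2) 4 = 4 × 1, remainder 0 ✓
  (3) z = 4, target 4 ✓ (second branch holds)
  (4) 4 = 2 × 2, remainder 0 ✓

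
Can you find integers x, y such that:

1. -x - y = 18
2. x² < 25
Yes

Take x = 0, y = -18. Substituting into each constraint:
  (1) 0 + 18 = 18 ✓
  (2) x² = (0)² = 0, and 0 < 25 ✓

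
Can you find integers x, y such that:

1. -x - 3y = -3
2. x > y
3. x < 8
Yes

Take x = 3, y = 0. Substituting into each constraint:
  (1) (-3) - 3(0) = -3 ✓
  (2) 3 > 0 ✓
  (3) 3 < 8 ✓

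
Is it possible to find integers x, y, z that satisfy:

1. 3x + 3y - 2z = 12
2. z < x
Yes

Take x = 1, y = 3, z = 0. Substituting into each constraint:
  (1) 3(1) + 3(3) - 2(0) = 12 ✓
  (2) 0 < 1 ✓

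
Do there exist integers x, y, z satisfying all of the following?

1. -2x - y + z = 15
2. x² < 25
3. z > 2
Yes

Take x = 0, y = -12, z = 3. Substituting into each constraint:
  (1) -2(0) + 12 + 3 = 15 ✓
  (2) x² = (0)² = 0, and 0 < 25 ✓
  (3) 3 > 2 ✓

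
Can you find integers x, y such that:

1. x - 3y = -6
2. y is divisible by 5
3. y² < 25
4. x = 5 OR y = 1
No

A contradictory subset is {x - 3y = -6, y is divisible by 5, x = 5 OR y = 1}. No integer assignment can satisfy these jointly:

  - x - 3y = -6: is a linear equation tying the variables together
  - y is divisible by 5: restricts y to multiples of 5
  - x = 5 OR y = 1: forces a choice: either x = 5 or y = 1

Split on the disjunction (x = 5 OR y = 1):
  • If x = 5: with x = 5, writing y = 5y', every remaining term of the linear equation is divisible by 15, so the left side is ≡ 0 (mod 15); but the right side -11 ≡ 4 (mod 15). No integers can satisfy it.
  • If y = 1: this contradicts the divisibility constraint — 1 is not a multiple of 5.
Both branches are infeasible, so the system has no integer solution.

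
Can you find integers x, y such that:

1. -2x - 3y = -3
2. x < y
Yes

Take x = 0, y = 1. Substituting into each constraint:
  (1) -2(0) - 3(1) = -3 ✓
  (2) 0 < 1 ✓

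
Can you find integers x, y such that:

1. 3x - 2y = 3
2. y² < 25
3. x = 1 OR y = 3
Yes

Take x = 1, y = 0. Substituting into each constraint:
  (1) 3(1) - 2(0) = 3 ✓
  (2) y² = (0)² = 0, and 0 < 25 ✓
  (3) x = 1, target 1 ✓ (first branch holds)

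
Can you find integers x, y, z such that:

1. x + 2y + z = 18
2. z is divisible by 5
Yes

Take x = 0, y = 9, z = 0. Substituting into each constraint:
  (1) 0 + 2(9) + 0 = 18 ✓
  (2) 0 = 5 × 0, remainder 0 ✓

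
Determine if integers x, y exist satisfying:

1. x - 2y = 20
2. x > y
Yes

Take x = 20, y = 0. Substituting into each constraint:
  (1) 20 - 2(0) = 20 ✓
  (2) 20 > 0 ✓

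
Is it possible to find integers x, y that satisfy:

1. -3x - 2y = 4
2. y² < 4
Yes

Take x = -2, y = 1. Substituting into each constraint:
  (1) -3(-2) - 2(1) = 4 ✓
  (2) y² = (1)² = 1, and 1 < 4 ✓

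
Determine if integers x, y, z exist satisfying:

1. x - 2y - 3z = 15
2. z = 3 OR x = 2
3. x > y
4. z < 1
Yes

Take x = 2, y = 1, z = -5. Substituting into each constraint:
  (1) 2 - 2(1) - 3(-5) = 15 ✓
  (2) x = 2, target 2 ✓ (second branch holds)
  (3) 2 > 1 ✓
  (4) -5 < 1 ✓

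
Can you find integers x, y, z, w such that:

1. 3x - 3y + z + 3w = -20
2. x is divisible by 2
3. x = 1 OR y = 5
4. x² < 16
Yes

Take x = 2, y = 5, z = -11, w = 0. Substituting into each constraint:
  (1) 3(2) - 3(5) + (-11) + 3(0) = -20 ✓
  (2) 2 = 2 × 1, remainder 0 ✓
  (3) y = 5, target 5 ✓ (second branch holds)
  (4) x² = (2)² = 4, and 4 < 16 ✓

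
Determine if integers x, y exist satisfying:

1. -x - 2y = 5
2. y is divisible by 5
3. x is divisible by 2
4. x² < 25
No

A contradictory subset is {-x - 2y = 5, x is divisible by 2}. No integer assignment can satisfy these jointly:

  - -x - 2y = 5: is a linear equation tying the variables together
  - x is divisible by 2: restricts x to multiples of 2

Modular obstruction: writing x = 2x', every remaining term of the linear equation is divisible by 2, so the left side is ≡ 0 (mod 2); but the right side 5 ≡ 1 (mod 2). No integers can satisfy it.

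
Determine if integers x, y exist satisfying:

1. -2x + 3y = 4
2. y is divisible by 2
Yes

Take x = -2, y = 0. Substituting into each constraint:
  (1) -2(-2) + 3(0) = 4 ✓
  (2) 0 = 2 × 0, remainder 0 ✓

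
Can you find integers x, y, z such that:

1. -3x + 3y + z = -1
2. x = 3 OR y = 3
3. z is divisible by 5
Yes

Take x = 0, y = 3, z = -10. Substituting into each constraint:
  (1) -3(0) + 3(3) + (-10) = -1 ✓
  (2) y = 3, target 3 ✓ (second branch holds)
  (3) -10 = 5 × -2, remainder 0 ✓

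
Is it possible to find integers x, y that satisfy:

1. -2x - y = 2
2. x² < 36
Yes

Take x = -1, y = 0. Substituting into each constraint:
  (1) -2(-1) + 0 = 2 ✓
  (2) x² = (-1)² = 1, and 1 < 36 ✓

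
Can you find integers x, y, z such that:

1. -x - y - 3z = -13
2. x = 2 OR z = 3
Yes

Take x = 4, y = 0, z = 3. Substituting into each constraint:
  (1) (-4) + 0 - 3(3) = -13 ✓
  (2) z = 3, target 3 ✓ (second branch holds)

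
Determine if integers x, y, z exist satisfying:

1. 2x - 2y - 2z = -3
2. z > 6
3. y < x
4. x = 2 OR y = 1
No

Even the single constraint (2x - 2y - 2z = -3) is infeasible over the integers.

  - 2x - 2y - 2z = -3: every term on the left is divisible by 2, so the LHS ≡ 0 (mod 2), but the RHS -3 is not — no integer solution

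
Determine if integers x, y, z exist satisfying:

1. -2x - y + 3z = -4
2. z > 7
Yes

Take x = 14, y = 0, z = 8. Substituting into each constraint:
  (1) -2(14) + 0 + 3(8) = -4 ✓
  (2) 8 > 7 ✓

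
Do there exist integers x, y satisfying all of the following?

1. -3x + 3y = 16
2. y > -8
No

Even the single constraint (-3x + 3y = 16) is infeasible over the integers.

  - -3x + 3y = 16: every term on the left is divisible by 3, so the LHS ≡ 0 (mod 3), but the RHS 16 is not — no integer solution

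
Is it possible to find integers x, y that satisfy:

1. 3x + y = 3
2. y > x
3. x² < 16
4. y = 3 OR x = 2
Yes

Take x = 0, y = 3. Substituting into each constraint:
  (1) 3(0) + 3 = 3 ✓
  (2) 3 > 0 ✓
  (3) x² = (0)² = 0, and 0 < 16 ✓
  (4) y = 3, target 3 ✓ (first branch holds)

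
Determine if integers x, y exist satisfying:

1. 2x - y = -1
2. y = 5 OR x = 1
Yes

Take x = 1, y = 3. Substituting into each constraint:
  (1) 2(1) + (-3) = -1 ✓
  (2) x = 1, target 1 ✓ (second branch holds)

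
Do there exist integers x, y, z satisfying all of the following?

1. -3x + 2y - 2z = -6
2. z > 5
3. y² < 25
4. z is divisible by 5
Yes

Take x = -6, y = -2, z = 10. Substituting into each constraint:
  (1) -3(-6) + 2(-2) - 2(10) = -6 ✓
  (2) 10 > 5 ✓
  (3) y² = (-2)² = 4, and 4 < 25 ✓
  (4) 10 = 5 × 2, remainder 0 ✓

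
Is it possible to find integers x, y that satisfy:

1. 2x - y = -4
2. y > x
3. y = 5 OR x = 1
Yes

Take x = 1, y = 6. Substituting into each constraint:
  (1) 2(1) + (-6) = -4 ✓
  (2) 6 > 1 ✓
  (3) x = 1, target 1 ✓ (second branch holds)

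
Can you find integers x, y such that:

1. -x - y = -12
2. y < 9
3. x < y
Yes

Take x = 5, y = 7. Substituting into each constraint:
  (1) (-5) + (-7) = -12 ✓
  (2) 7 < 9 ✓
  (3) 5 < 7 ✓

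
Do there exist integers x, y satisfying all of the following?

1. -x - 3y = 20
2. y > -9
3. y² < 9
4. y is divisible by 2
Yes

Take x = -20, y = 0. Substituting into each constraint:
  (1) 20 - 3(0) = 20 ✓
  (2) 0 > -9 ✓
  (3) y² = (0)² = 0, and 0 < 9 ✓
  (4) 0 = 2 × 0, remainder 0 ✓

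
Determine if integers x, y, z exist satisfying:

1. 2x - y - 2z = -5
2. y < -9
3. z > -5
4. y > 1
No

A contradictory subset is {y < -9, y > 1}. No integer assignment can satisfy these jointly:

  - y < -9: bounds one variable relative to a constant
  - y > 1: bounds one variable relative to a constant

Direct contradiction: the bounds on y require y ≥ 2 and y ≤ -10 simultaneously, which is empty.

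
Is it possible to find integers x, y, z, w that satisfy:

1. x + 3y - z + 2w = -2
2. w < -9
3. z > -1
Yes

Take x = 0, y = 6, z = 0, w = -10. Substituting into each constraint:
  (1) 0 + 3(6) + 0 + 2(-10) = -2 ✓
  (2) -10 < -9 ✓
  (3) 0 > -1 ✓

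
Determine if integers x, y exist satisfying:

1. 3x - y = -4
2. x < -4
Yes

Take x = -5, y = -11. Substituting into each constraint:
  (1) 3(-5) + 11 = -4 ✓
  (2) -5 < -4 ✓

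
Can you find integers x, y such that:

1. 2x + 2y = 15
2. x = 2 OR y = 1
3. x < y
No

Even the single constraint (2x + 2y = 15) is infeasible over the integers.

  - 2x + 2y = 15: every term on the left is divisible by 2, so the LHS ≡ 0 (mod 2), but the RHS 15 is not — no integer solution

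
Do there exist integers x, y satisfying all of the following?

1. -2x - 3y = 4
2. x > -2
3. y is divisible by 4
Yes

Take x = 4, y = -4. Substituting into each constraint:
  (1) -2(4) - 3(-4) = 4 ✓
  (2) 4 > -2 ✓
  (3) -4 = 4 × -1, remainder 0 ✓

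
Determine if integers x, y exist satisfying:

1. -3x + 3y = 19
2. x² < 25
No

Even the single constraint (-3x + 3y = 19) is infeasible over the integers.

  - -3x + 3y = 19: every term on the left is divisible by 3, so the LHS ≡ 0 (mod 3), but the RHS 19 is not — no integer solution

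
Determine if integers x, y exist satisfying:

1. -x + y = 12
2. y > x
Yes

Take x = -12, y = 0. Substituting into each constraint:
  (1) 12 + 0 = 12 ✓
  (2) 0 > -12 ✓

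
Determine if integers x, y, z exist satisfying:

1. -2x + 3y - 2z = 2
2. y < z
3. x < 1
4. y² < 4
Yes

Take x = -2, y = 0, z = 1. Substituting into each constraint:
  (1) -2(-2) + 3(0) - 2(1) = 2 ✓
  (2) 0 < 1 ✓
  (3) -2 < 1 ✓
  (4) y² = (0)² = 0, and 0 < 4 ✓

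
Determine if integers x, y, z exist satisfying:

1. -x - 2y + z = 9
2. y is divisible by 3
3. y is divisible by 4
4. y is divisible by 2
Yes

Take x = -9, y = 0, z = 0. Substituting into each constraint:
  (1) 9 - 2(0) + 0 = 9 ✓
  (2) 0 = 3 × 0, remainder 0 ✓
  (3) 0 = 4 × 0, remainder 0 ✓
  (4) 0 = 2 × 0, remainder 0 ✓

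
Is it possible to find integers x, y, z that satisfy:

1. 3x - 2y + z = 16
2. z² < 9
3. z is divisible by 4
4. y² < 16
Yes

Take x = 6, y = 1, z = 0. Substituting into each constraint:
  (1) 3(6) - 2(1) + 0 = 16 ✓
  (2) z² = (0)² = 0, and 0 < 9 ✓
  (3) 0 = 4 × 0, remainder 0 ✓
  (4) y² = (1)² = 1, and 1 < 16 ✓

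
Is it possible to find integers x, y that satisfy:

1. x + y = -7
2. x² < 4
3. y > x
No

The full constraint system is jointly infeasible over the integers. Each constraint and what it forces:

  - x + y = -7: is a linear equation tying the variables together
  - x² < 4: restricts x to |x| ≤ 1
  - y > x: bounds one variable relative to another variable

Propagating the comparison: y > x and x ≥ -1 give y ≥ 0. Range argument: with x ∈ [-1, 1], y ∈ [0, ∞], the left side of the equation is at least -1, but the right side is -7 < -1. No integer solution exists.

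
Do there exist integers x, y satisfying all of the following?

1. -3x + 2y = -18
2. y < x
Yes

Take x = 6, y = 0. Substituting into each constraint:
  (1) -3(6) + 2(0) = -18 ✓
  (2) 0 < 6 ✓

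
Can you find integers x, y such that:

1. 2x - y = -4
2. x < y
Yes

Take x = 0, y = 4. Substituting into each constraint:
  (1) 2(0) + (-4) = -4 ✓
  (2) 0 < 4 ✓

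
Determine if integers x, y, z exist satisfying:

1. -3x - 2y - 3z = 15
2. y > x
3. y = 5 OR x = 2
Yes

Take x = 2, y = 6, z = -11. Substituting into each constraint:
  (1) -3(2) - 2(6) - 3(-11) = 15 ✓
  (2) 6 > 2 ✓
  (3) x = 2, target 2 ✓ (second branch holds)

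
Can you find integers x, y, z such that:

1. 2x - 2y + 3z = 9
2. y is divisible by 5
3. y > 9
Yes

Take x = 1, y = 10, z = 9. Substituting into each constraint:
  (1) 2(1) - 2(10) + 3(9) = 9 ✓
  (2) 10 = 5 × 2, remainder 0 ✓
  (3) 10 > 9 ✓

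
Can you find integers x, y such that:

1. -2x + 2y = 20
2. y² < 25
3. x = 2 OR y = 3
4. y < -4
No

A contradictory subset is {-2x + 2y = 20, x = 2 OR y = 3, y < -4}. No integer assignment can satisfy these jointly:

  - -2x + 2y = 20: is a linear equation tying the variables together
  - x = 2 OR y = 3: forces a choice: either x = 2 or y = 3
  - y < -4: bounds one variable relative to a constant

Split on the disjunction (x = 2 OR y = 3):
  • If x = 2: the equation forces y = 12, which contradicts the bound y ≤ -5.
  • If y = 3: this contradicts the bound y ≤ -5.
Both branches are infeasible, so the system has no integer solution.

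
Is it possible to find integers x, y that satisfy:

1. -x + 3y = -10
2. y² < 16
Yes

Take x = 10, y = 0. Substituting into each constraint:
  (1) (-10) + 3(0) = -10 ✓
  (2) y² = (0)² = 0, and 0 < 16 ✓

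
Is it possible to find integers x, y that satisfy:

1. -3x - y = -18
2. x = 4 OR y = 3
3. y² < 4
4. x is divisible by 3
No

The full constraint system is jointly infeasible over the integers. Each constraint and what it forces:

  - -3x - y = -18: is a linear equation tying the variables together
  - x = 4 OR y = 3: forces a choice: either x = 4 or y = 3
  - y² < 4: restricts y to |y| ≤ 1
  - x is divisible by 3: restricts x to multiples of 3

Split on the disjunction (x = 4 OR y = 3):
  • If x = 4: this contradicts the divisibility constraint — 4 is not a multiple of 3.
  • If y = 3: this contradicts y² < 4, which requires |y| ≤ 1.
Both branches are infeasible, so the system has no integer solution.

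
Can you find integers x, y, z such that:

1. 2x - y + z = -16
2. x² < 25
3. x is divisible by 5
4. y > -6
Yes

Take x = 0, y = 16, z = 0. Substituting into each constraint:
  (1) 2(0) + (-16) + 0 = -16 ✓
  (2) x² = (0)² = 0, and 0 < 25 ✓
  (3) 0 = 5 × 0, remainder 0 ✓
  (4) 16 > -6 ✓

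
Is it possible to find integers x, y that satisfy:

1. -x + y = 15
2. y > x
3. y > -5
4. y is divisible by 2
Yes

Take x = -15, y = 0. Substituting into each constraint:
  (1) 15 + 0 = 15 ✓
  (2) 0 > -15 ✓
  (3) 0 > -5 ✓
  (4) 0 = 2 × 0, remainder 0 ✓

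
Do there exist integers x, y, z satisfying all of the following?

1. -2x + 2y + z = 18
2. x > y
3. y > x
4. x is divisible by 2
No

A contradictory subset is {x > y, y > x}. No integer assignment can satisfy these jointly:

  - x > y: bounds one variable relative to another variable
  - y > x: bounds one variable relative to another variable

Direct contradiction: x > y and y > x cannot both hold.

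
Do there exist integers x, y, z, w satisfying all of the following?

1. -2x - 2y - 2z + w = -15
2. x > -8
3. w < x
Yes

Take x = 0, y = 0, z = 7, w = -1. Substituting into each constraint:
  (1) -2(0) - 2(0) - 2(7) + (-1) = -15 ✓
  (2) 0 > -8 ✓
  (3) -1 < 0 ✓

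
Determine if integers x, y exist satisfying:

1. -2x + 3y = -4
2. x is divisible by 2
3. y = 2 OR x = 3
No

The full constraint system is jointly infeasible over the integers. Each constraint and what it forces:

  - -2x + 3y = -4: is a linear equation tying the variables together
  - x is divisible by 2: restricts x to multiples of 2
  - y = 2 OR x = 3: forces a choice: either y = 2 or x = 3

Split on the disjunction (y = 2 OR x = 3):
  • If y = 2: with y = 2, writing x = 2x', every remaining term of the linear equation is divisible by 4, so the left side is ≡ 0 (mod 4); but the right side -10 ≡ 2 (mod 4). No integers can satisfy it.
  • If x = 3: this contradicts the divisibility constraint — 3 is not a multiple of 2.
Both branches are infeasible, so the system has no integer solution.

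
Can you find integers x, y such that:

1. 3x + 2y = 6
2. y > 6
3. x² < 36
Yes

Take x = -4, y = 9. Substituting into each constraint:
  (1) 3(-4) + 2(9) = 6 ✓
  (2) 9 > 6 ✓
  (3) x² = (-4)² = 16, and 16 < 36 ✓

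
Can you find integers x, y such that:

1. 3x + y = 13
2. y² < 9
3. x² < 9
No

The full constraint system is jointly infeasible over the integers. Each constraint and what it forces:

  - 3x + y = 13: is a linear equation tying the variables together
  - y² < 9: restricts y to |y| ≤ 2
  - x² < 9: restricts x to |x| ≤ 2

Range argument: with x ∈ [-2, 2], y ∈ [-2, 2], the left side of the equation is at most 8, but the right side is 13 > 8. No integer solution exists.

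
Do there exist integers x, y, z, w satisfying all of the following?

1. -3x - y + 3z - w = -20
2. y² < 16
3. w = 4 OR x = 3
Yes

Take x = 3, y = -1, z = 0, w = 12. Substituting into each constraint:
  (1) -3(3) + 1 + 3(0) + (-12) = -20 ✓
  (2) y² = (-1)² = 1, and 1 < 16 ✓
  (3) x = 3, target 3 ✓ (second branch holds)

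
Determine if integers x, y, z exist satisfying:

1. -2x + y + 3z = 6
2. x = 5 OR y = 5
Yes

Take x = 1, y = 5, z = 1. Substituting into each constraint:
  (1) -2(1) + 5 + 3(1) = 6 ✓
  (2) y = 5, target 5 ✓ (second branch holds)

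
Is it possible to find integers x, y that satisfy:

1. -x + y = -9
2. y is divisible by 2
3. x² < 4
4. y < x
Yes

Take x = 1, y = -8. Substituting into each constraint:
  (1) (-1) + (-8) = -9 ✓
  (2) -8 = 2 × -4, remainder 0 ✓
  (3) x² = (1)² = 1, and 1 < 4 ✓
  (4) -8 < 1 ✓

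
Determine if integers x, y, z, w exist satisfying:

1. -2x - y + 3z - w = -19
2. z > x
Yes

Take x = -1, y = 21, z = 0, w = 0. Substituting into each constraint:
  (1) -2(-1) + (-21) + 3(0) + 0 = -19 ✓
  (2) 0 > -1 ✓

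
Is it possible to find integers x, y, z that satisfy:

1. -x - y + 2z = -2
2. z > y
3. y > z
No

A contradictory subset is {z > y, y > z}. No integer assignment can satisfy these jointly:

  - z > y: bounds one variable relative to another variable
  - y > z: bounds one variable relative to another variable

Direct contradiction: z > y and y > z cannot both hold.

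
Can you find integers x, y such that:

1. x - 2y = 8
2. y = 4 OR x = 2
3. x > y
Yes

Take x = 16, y = 4. Substituting into each constraint:
  (1) 16 - 2(4) = 8 ✓
  (2) y = 4, target 4 ✓ (first branch holds)
  (3) 16 > 4 ✓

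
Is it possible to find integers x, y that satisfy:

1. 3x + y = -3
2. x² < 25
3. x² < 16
Yes

Take x = 0, y = -3. Substituting into each constraint:
  (1) 3(0) + (-3) = -3 ✓
  (2) x² = (0)² = 0, and 0 < 25 ✓
  (3) x² = (0)² = 0, and 0 < 16 ✓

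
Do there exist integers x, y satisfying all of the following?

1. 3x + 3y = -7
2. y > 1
No

Even the single constraint (3x + 3y = -7) is infeasible over the integers.

  - 3x + 3y = -7: every term on the left is divisible by 3, so the LHS ≡ 0 (mod 3), but the RHS -7 is not — no integer solution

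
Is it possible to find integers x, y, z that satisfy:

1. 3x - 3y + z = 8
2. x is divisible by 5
Yes

Take x = 0, y = -2, z = 2. Substituting into each constraint:
  (1) 3(0) - 3(-2) + 2 = 8 ✓
  (2) 0 = 5 × 0, remainder 0 ✓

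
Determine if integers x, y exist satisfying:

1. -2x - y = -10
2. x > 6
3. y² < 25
Yes

Take x = 7, y = -4. Substituting into each constraint:
  (1) -2(7) + 4 = -10 ✓
  (2) 7 > 6 ✓
  (3) y² = (-4)² = 16, and 16 < 25 ✓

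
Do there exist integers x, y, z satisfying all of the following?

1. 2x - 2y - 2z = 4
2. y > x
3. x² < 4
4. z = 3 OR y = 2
Yes

Take x = 1, y = 2, z = -3. Substituting into each constraint:
  (1) 2(1) - 2(2) - 2(-3) = 4 ✓
  (2) 2 > 1 ✓
  (3) x² = (1)² = 1, and 1 < 4 ✓
  (4) y = 2, target 2 ✓ (second branch holds)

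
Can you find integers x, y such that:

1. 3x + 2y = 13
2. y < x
Yes

Take x = 3, y = 2. Substituting into each constraint:
  (1) 3(3) + 2(2) = 13 ✓
  (2) 2 < 3 ✓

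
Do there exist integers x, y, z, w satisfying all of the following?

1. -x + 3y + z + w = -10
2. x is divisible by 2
Yes

Take x = 0, y = 0, z = -10, w = 0. Substituting into each constraint:
  (1) 0 + 3(0) + (-10) + 0 = -10 ✓
  (2) 0 = 2 × 0, remainder 0 ✓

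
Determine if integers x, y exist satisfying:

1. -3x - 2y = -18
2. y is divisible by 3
Yes

Take x = 6, y = 0. Substituting into each constraint:
  (1) -3(6) - 2(0) = -18 ✓
  (2) 0 = 3 × 0, remainder 0 ✓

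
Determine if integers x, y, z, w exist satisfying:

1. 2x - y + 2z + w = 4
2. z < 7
Yes

Take x = 0, y = 0, z = 2, w = 0. Substituting into each constraint:
  (1) 2(0) + 0 + 2(2) + 0 = 4 ✓
  (2) 2 < 7 ✓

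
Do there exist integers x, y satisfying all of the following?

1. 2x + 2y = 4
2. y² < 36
Yes

Take x = 0, y = 2. Substituting into each constraint:
  (1) 2(0) + 2(2) = 4 ✓
  (2) y² = (2)² = 4, and 4 < 36 ✓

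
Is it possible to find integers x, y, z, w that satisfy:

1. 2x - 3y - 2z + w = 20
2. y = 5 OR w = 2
Yes

Take x = 0, y = 5, z = -17, w = 1. Substituting into each constraint:
  (1) 2(0) - 3(5) - 2(-17) + 1 = 20 ✓
  (2) y = 5, target 5 ✓ (first branch holds)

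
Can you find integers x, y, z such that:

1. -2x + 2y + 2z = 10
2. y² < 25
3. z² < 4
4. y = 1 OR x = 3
Yes

Take x = -5, y = 1, z = -1. Substituting into each constraint:
  (1) -2(-5) + 2(1) + 2(-1) = 10 ✓
  (2) y² = (1)² = 1, and 1 < 25 ✓
  (3) z² = (-1)² = 1, and 1 < 4 ✓
  (4) y = 1, target 1 ✓ (first branch holds)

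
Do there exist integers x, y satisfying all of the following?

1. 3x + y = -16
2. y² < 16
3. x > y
No

The full constraint system is jointly infeasible over the integers. Each constraint and what it forces:

  - 3x + y = -16: is a linear equation tying the variables together
  - y² < 16: restricts y to |y| ≤ 3
  - x > y: bounds one variable relative to another variable

Propagating the comparison: x > y and y ≥ -3 give x ≥ -2. Range argument: with x ∈ [-2, ∞], y ∈ [-3, 3], the left side of the equation is at least -9, but the right side is -16 < -9. No integer solution exists.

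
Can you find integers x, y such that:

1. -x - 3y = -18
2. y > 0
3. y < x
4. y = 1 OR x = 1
Yes

Take x = 15, y = 1. Substituting into each constraint:
  (1) (-15) - 3(1) = -18 ✓
  (2) 1 > 0 ✓
  (3) 1 < 15 ✓
  (4) y = 1, target 1 ✓ (first branch holds)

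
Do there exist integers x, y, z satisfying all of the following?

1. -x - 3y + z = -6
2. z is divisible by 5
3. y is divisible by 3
Yes

Take x = 6, y = 0, z = 0. Substituting into each constraint:
  (1) (-6) - 3(0) + 0 = -6 ✓
  (2) 0 = 5 × 0, remainder 0 ✓
  (3) 0 = 3 × 0, remainder 0 ✓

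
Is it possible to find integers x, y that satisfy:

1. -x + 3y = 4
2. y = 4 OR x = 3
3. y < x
Yes

Take x = 8, y = 4. Substituting into each constraint:
  (1) (-8) + 3(4) = 4 ✓
  (2) y = 4, target 4 ✓ (first branch holds)
  (3) 4 < 8 ✓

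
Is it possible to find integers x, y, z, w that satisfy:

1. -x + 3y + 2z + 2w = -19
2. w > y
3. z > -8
Yes

Take x = 16, y = -1, z = 0, w = 0. Substituting into each constraint:
  (1) (-16) + 3(-1) + 2(0) + 2(0) = -19 ✓
  (2) 0 > -1 ✓
  (3) 0 > -8 ✓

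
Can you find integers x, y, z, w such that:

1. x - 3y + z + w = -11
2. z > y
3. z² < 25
Yes

Take x = 0, y = -1, z = 0, w = -14. Substituting into each constraint:
  (1) 0 - 3(-1) + 0 + (-14) = -11 ✓
  (2) 0 > -1 ✓
  (3) z² = (0)² = 0, and 0 < 25 ✓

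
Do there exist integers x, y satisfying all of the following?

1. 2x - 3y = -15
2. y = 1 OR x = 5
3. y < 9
Yes

Take x = -6, y = 1. Substituting into each constraint:
  (1) 2(-6) - 3(1) = -15 ✓
  (2) y = 1, target 1 ✓ (first branch holds)
  (3) 1 < 9 ✓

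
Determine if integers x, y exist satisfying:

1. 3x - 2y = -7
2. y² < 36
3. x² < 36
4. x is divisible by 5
Yes

Take x = -5, y = -4. Substituting into each constraint:
  (1) 3(-5) - 2(-4) = -7 ✓
  (2) y² = (-4)² = 16, and 16 < 36 ✓
  (3) x² = (-5)² = 25, and 25 < 36 ✓
  (4) -5 = 5 × -1, remainder 0 ✓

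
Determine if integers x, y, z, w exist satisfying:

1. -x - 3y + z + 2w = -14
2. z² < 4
Yes

Take x = 14, y = 0, z = 0, w = 0. Substituting into each constraint:
  (1) (-14) - 3(0) + 0 + 2(0) = -14 ✓
  (2) z² = (0)² = 0, and 0 < 4 ✓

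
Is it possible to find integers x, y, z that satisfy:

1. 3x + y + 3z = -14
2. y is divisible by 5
Yes

Take x = 1, y = -5, z = -4. Substituting into each constraint:
  (1) 3(1) + (-5) + 3(-4) = -14 ✓
  (2) -5 = 5 × -1, remainder 0 ✓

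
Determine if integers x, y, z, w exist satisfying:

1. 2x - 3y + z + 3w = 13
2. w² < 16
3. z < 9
Yes

Take x = 3, y = 0, z = 7, w = 0. Substituting into each constraint:
  (1) 2(3) - 3(0) + 7 + 3(0) = 13 ✓
  (2) w² = (0)² = 0, and 0 < 16 ✓
  (3) 7 < 9 ✓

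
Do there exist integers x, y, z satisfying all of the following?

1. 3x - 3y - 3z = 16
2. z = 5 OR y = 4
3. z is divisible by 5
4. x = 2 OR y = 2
No

Even the single constraint (3x - 3y - 3z = 16) is infeasible over the integers.

  - 3x - 3y - 3z = 16: every term on the left is divisible by 3, so the LHS ≡ 0 (mod 3), but the RHS 16 is not — no integer solution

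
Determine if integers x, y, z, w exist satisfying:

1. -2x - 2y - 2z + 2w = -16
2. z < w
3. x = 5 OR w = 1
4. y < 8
Yes

Take x = 9, y = 0, z = 0, w = 1. Substituting into each constraint:
  (1) -2(9) - 2(0) - 2(0) + 2(1) = -16 ✓
  (2) 0 < 1 ✓
  (3) w = 1, target 1 ✓ (second branch holds)
  (4) 0 < 8 ✓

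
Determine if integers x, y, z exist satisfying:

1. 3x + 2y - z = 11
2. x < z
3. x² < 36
Yes

Take x = -1, y = 7, z = 0. Substituting into each constraint:
  (1) 3(-1) + 2(7) + 0 = 11 ✓
  (2) -1 < 0 ✓
  (3) x² = (-1)² = 1, and 1 < 36 ✓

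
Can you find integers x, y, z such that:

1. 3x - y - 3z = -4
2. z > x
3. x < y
Yes

Take x = 0, y = 1, z = 1. Substituting into each constraint:
  (1) 3(0) + (-1) - 3(1) = -4 ✓
  (2) 1 > 0 ✓
  (3) 0 < 1 ✓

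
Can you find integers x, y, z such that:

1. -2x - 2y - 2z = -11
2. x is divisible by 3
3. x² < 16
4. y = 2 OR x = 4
No

Even the single constraint (-2x - 2y - 2z = -11) is infeasible over the integers.

  - -2x - 2y - 2z = -11: every term on the left is divisible by 2, so the LHS ≡ 0 (mod 2), but the RHS -11 is not — no integer solution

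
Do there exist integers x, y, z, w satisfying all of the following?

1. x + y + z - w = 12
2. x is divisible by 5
Yes

Take x = 0, y = 0, z = 0, w = -12. Substituting into each constraint:
  (1) 0 + 0 + 0 + 12 = 12 ✓
  (2) 0 = 5 × 0, remainder 0 ✓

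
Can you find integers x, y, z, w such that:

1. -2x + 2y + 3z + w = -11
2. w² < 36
Yes

Take x = 0, y = -7, z = 1, w = 0. Substituting into each constraint:
  (1) -2(0) + 2(-7) + 3(1) + 0 = -11 ✓
  (2) w² = (0)² = 0, and 0 < 36 ✓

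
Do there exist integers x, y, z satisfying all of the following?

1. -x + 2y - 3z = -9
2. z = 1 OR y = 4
Yes

Take x = 0, y = -3, z = 1. Substituting into each constraint:
  (1) 0 + 2(-3) - 3(1) = -9 ✓
  (2) z = 1, target 1 ✓ (first branch holds)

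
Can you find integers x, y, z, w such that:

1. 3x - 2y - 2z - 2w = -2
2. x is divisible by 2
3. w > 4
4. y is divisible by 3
Yes

Take x = 0, y = 0, z = -4, w = 5. Substituting into each constraint:
  (1) 3(0) - 2(0) - 2(-4) - 2(5) = -2 ✓
  (2) 0 = 2 × 0, remainder 0 ✓
  (3) 5 > 4 ✓
  (4) 0 = 3 × 0, remainder 0 ✓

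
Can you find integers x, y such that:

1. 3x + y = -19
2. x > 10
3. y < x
Yes

Take x = 11, y = -52. Substituting into each constraint:
  (1) 3(11) + (-52) = -19 ✓
  (2) 11 > 10 ✓
  (3) -52 < 11 ✓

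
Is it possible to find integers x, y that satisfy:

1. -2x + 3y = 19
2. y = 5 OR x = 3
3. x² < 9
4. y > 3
Yes

Take x = -2, y = 5. Substituting into each constraint:
  (1) -2(-2) + 3(5) = 19 ✓
  (2) y = 5, target 5 ✓ (first branch holds)
  (3) x² = (-2)² = 4, and 4 < 9 ✓
  (4) 5 > 3 ✓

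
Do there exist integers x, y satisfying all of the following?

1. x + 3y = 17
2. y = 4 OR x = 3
Yes

Take x = 5, y = 4. Substituting into each constraint:
  (1) 5 + 3(4) = 17 ✓
  (2) y = 4, target 4 ✓ (first branch holds)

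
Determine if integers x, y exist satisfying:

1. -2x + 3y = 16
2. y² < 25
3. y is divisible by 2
Yes

Take x = -8, y = 0. Substituting into each constraint:
  (1) -2(-8) + 3(0) = 16 ✓
  (2) y² = (0)² = 0, and 0 < 25 ✓
  (3) 0 = 2 × 0, remainder 0 ✓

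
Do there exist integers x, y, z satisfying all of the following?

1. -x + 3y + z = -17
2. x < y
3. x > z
Yes

Take x = 0, y = 1, z = -20. Substituting into each constraint:
  (1) 0 + 3(1) + (-20) = -17 ✓
  (2) 0 < 1 ✓
  (3) 0 > -20 ✓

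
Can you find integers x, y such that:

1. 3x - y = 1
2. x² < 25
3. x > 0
Yes

Take x = 1, y = 2. Substituting into each constraint:
  (1) 3(1) + (-2) = 1 ✓
  (2) x² = (1)² = 1, and 1 < 25 ✓
  (3) 1 > 0 ✓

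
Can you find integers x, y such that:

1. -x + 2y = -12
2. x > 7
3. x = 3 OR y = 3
Yes

Take x = 18, y = 3. Substituting into each constraint:
  (1) (-18) + 2(3) = -12 ✓
  (2) 18 > 7 ✓
  (3) y = 3, target 3 ✓ (second branch holds)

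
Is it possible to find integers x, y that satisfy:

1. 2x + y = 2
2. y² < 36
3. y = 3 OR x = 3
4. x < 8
Yes

Take x = 3, y = -4. Substituting into each constraint:
  (1) 2(3) + (-4) = 2 ✓
  (2) y² = (-4)² = 16, and 16 < 36 ✓
  (3) x = 3, target 3 ✓ (second branch holds)
  (4) 3 < 8 ✓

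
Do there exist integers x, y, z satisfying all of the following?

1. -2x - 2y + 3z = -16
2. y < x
Yes

Take x = 3, y = 2, z = -2. Substituting into each constraint:
  (1) -2(3) - 2(2) + 3(-2) = -16 ✓
  (2) 2 < 3 ✓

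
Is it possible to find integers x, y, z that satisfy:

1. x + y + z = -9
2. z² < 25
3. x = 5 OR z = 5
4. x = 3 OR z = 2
Yes

Take x = 5, y = -16, z = 2. Substituting into each constraint:
  (1) 5 + (-16) + 2 = -9 ✓
  (2) z² = (2)² = 4, and 4 < 25 ✓
  (3) x = 5, target 5 ✓ (first branch holds)
  (4) z = 2, target 2 ✓ (second branch holds)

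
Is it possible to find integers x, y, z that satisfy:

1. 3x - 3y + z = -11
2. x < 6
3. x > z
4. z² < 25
Yes

Take x = 2, y = 6, z = 1. Substituting into each constraint:
  (1) 3(2) - 3(6) + 1 = -11 ✓
  (2) 2 < 6 ✓
  (3) 2 > 1 ✓
  (4) z² = (1)² = 1, and 1 < 25 ✓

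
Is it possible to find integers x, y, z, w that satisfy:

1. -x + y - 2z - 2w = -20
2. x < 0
Yes

Take x = -1, y = 1, z = 0, w = 11. Substituting into each constraint:
  (1) 1 + 1 - 2(0) - 2(11) = -20 ✓
  (2) -1 < 0 ✓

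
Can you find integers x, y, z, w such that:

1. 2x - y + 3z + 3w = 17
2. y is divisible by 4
Yes

Take x = 7, y = 0, z = 1, w = 0. Substituting into each constraint:
  (1) 2(7) + 0 + 3(1) + 3(0) = 17 ✓
  (2) 0 = 4 × 0, remainder 0 ✓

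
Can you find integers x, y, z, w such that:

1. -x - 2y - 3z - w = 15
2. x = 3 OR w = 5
Yes

Take x = 0, y = -10, z = 0, w = 5. Substituting into each constraint:
  (1) 0 - 2(-10) - 3(0) + (-5) = 15 ✓
  (2) w = 5, target 5 ✓ (second branch holds)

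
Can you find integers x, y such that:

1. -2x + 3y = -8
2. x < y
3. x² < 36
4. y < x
No

A contradictory subset is {x < y, y < x}. No integer assignment can satisfy these jointly:

  - x < y: bounds one variable relative to another variable
  - y < x: bounds one variable relative to another variable

Direct contradiction: y > x and x > y cannot both hold.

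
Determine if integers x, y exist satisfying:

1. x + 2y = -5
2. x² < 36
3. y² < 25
Yes

Take x = 1, y = -3. Substituting into each constraint:
  (1) 1 + 2(-3) = -5 ✓
  (2) x² = (1)² = 1, and 1 < 36 ✓
  (3) y² = (-3)² = 9, and 9 < 25 ✓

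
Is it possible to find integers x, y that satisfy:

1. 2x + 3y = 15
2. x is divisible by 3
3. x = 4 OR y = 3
Yes

Take x = 3, y = 3. Substituting into each constraint:
  (1) 2(3) + 3(3) = 15 ✓
  (2) 3 = 3 × 1, remainder 0 ✓
  (3) y = 3, target 3 ✓ (second branch holds)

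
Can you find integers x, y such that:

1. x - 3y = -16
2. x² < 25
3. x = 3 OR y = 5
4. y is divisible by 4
No

A contradictory subset is {x - 3y = -16, x = 3 OR y = 5, y is divisible by 4}. No integer assignment can satisfy these jointly:

  - x - 3y = -16: is a linear equation tying the variables together
  - x = 3 OR y = 5: forces a choice: either x = 3 or y = 5
  - y is divisible by 4: restricts y to multiples of 4

Split on the disjunction (x = 3 OR y = 5):
  • If x = 3: with x = 3, writing y = 4y', every remaining term of the linear equation is divisible by 12, so the left side is ≡ 0 (mod 12); but the right side -19 ≡ 5 (mod 12). No integers can satisfy it.
  • If y = 5: this contradicts the divisibility constraint — 5 is not a multiple of 4.
Both branches are infeasible, so the system has no integer solution.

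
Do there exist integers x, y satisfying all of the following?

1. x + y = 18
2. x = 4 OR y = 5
Yes

Take x = 4, y = 14. Substituting into each constraint:
  (1) 4 + 14 = 18 ✓
  (2) x = 4, target 4 ✓ (first branch holds)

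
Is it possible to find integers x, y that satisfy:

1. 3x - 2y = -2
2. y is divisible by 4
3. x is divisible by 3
Yes

Take x = -6, y = -8. Substituting into each constraint:
  (1) 3(-6) - 2(-8) = -2 ✓
  (2) -8 = 4 × -2, remainder 0 ✓
  (3) -6 = 3 × -2, remainder 0 ✓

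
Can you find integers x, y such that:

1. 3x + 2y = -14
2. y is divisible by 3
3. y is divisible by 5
No

A contradictory subset is {3x + 2y = -14, y is divisible by 3}. No integer assignment can satisfy these jointly:

  - 3x + 2y = -14: is a linear equation tying the variables together
  - y is divisible by 3: restricts y to multiples of 3

Modular obstruction: writing y = 3y', every remaining term of the linear equation is divisible by 3, so the left side is ≡ 0 (mod 3); but the right side -14 ≡ 1 (mod 3). No integers can satisfy it.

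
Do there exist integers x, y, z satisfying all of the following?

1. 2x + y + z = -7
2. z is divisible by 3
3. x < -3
Yes

Take x = -4, y = 1, z = 0. Substituting into each constraint:
  (1) 2(-4) + 1 + 0 = -7 ✓
  (2) 0 = 3 × 0, remainder 0 ✓
  (3) -4 < -3 ✓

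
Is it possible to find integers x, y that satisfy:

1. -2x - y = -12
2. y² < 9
Yes

Take x = 6, y = 0. Substituting into each constraint:
  (1) -2(6) + 0 = -12 ✓
  (2) y² = (0)² = 0, and 0 < 9 ✓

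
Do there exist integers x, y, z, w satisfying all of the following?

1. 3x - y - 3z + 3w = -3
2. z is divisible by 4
Yes

Take x = -1, y = 0, z = 0, w = 0. Substituting into each constraint:
  (1) 3(-1) + 0 - 3(0) + 3(0) = -3 ✓
  (2) 0 = 4 × 0, remainder 0 ✓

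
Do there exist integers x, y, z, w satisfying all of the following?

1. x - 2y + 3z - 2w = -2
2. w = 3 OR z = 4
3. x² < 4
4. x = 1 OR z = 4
Yes

Take x = 0, y = 0, z = 4, w = 7. Substituting into each constraint:
  (1) 0 - 2(0) + 3(4) - 2(7) = -2 ✓
  (2) z = 4, target 4 ✓ (second branch holds)
  (3) x² = (0)² = 0, and 0 < 4 ✓
  (4) z = 4, target 4 ✓ (second branch holds)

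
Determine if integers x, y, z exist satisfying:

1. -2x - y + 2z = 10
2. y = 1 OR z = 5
Yes

Take x = 0, y = 0, z = 5. Substituting into each constraint:
  (1) -2(0) + 0 + 2(5) = 10 ✓
  (2) z = 5, target 5 ✓ (second branch holds)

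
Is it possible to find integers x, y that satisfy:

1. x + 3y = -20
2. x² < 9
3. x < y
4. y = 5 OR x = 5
No

The full constraint system is jointly infeasible over the integers. Each constraint and what it forces:

  - x + 3y = -20: is a linear equation tying the variables together
  - x² < 9: restricts x to |x| ≤ 2
  - x < y: bounds one variable relative to another variable
  - y = 5 OR x = 5: forces a choice: either y = 5 or x = 5

Split on the disjunction (y = 5 OR x = 5):
  • If y = 5: the equation forces x = -35, but x² < 9 requires |x| ≤ 2.
  • If x = 5: this contradicts x² < 9, which requires |x| ≤ 2.
Both branches are infeasible, so the system has no integer solution.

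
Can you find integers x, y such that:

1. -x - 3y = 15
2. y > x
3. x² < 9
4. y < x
No

A contradictory subset is {y > x, y < x}. No integer assignment can satisfy these jointly:

  - y > x: bounds one variable relative to another variable
  - y < x: bounds one variable relative to another variable

Direct contradiction: y > x and x > y cannot both hold.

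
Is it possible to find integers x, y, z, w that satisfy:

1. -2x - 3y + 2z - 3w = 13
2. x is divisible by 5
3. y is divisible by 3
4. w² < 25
Yes

Take x = 0, y = 0, z = 2, w = -3. Substituting into each constraint:
  (1) -2(0) - 3(0) + 2(2) - 3(-3) = 13 ✓
  (2) 0 = 5 × 0, remainder 0 ✓
  (3) 0 = 3 × 0, remainder 0 ✓
  (4) w² = (-3)² = 9, and 9 < 25 ✓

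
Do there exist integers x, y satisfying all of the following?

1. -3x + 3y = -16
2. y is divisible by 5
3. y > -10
No

Even the single constraint (-3x + 3y = -16) is infeasible over the integers.

  - -3x + 3y = -16: every term on the left is divisible by 3, so the LHS ≡ 0 (mod 3), but the RHS -16 is not — no integer solution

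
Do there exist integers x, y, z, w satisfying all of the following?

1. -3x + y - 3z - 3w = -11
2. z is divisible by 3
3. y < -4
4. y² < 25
No

A contradictory subset is {y < -4, y² < 25}. No integer assignment can satisfy these jointly:

  - y < -4: bounds one variable relative to a constant
  - y² < 25: restricts y to |y| ≤ 4

Direct contradiction: the bounds on y require y ≥ -4 and y ≤ -5 simultaneously, which is empty.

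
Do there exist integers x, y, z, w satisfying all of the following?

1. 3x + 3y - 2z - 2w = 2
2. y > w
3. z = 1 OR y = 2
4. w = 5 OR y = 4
Yes

Take x = -2, y = 4, z = 1, w = 1. Substituting into each constraint:
  (1) 3(-2) + 3(4) - 2(1) - 2(1) = 2 ✓
  (2) 4 > 1 ✓
  (3) z = 1, target 1 ✓ (first branch holds)
  (4) y = 4, target 4 ✓ (second branch holds)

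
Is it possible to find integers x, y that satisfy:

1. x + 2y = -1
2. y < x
Yes

Take x = 1, y = -1. Substituting into each constraint:
  (1) 1 + 2(-1) = -1 ✓
  (2) -1 < 1 ✓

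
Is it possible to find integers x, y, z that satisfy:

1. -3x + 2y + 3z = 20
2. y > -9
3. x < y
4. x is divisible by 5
Yes

Take x = 0, y = 1, z = 6. Substituting into each constraint:
  (1) -3(0) + 2(1) + 3(6) = 20 ✓
  (2) 1 > -9 ✓
  (3) 0 < 1 ✓
  (4) 0 = 5 × 0, remainder 0 ✓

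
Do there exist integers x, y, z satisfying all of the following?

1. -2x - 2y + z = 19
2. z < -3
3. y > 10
Yes

Take x = -23, y = 11, z = -5. Substituting into each constraint:
  (1) -2(-23) - 2(11) + (-5) = 19 ✓
  (2) -5 < -3 ✓
  (3) 11 > 10 ✓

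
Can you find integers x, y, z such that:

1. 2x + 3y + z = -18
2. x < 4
Yes

Take x = 0, y = 0, z = -18. Substituting into each constraint:
  (1) 2(0) + 3(0) + (-18) = -18 ✓
  (2) 0 < 4 ✓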